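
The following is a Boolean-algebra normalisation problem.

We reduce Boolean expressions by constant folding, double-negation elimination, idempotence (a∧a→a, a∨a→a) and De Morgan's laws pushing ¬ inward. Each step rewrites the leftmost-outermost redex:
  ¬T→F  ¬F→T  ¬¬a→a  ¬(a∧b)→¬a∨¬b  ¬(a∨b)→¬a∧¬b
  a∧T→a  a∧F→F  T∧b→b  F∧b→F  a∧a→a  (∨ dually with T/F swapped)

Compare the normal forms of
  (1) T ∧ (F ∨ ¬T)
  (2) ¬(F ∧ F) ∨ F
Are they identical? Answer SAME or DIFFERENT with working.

Answer: DIFFERENT — A ⇓ F, B ⇓ T

Reduction:
Term A:
  start: T ∧ (F ∨ ¬T)
  step 1: F ∨ ¬T
  step 2: ¬T
  step 3: F

Term B:
  start: ¬(F ∧ F) ∨ F
  step 1: ¬(F ∧ F)
  step 2: ¬F ∨ ¬F
  step 3: ¬F
  step 4: T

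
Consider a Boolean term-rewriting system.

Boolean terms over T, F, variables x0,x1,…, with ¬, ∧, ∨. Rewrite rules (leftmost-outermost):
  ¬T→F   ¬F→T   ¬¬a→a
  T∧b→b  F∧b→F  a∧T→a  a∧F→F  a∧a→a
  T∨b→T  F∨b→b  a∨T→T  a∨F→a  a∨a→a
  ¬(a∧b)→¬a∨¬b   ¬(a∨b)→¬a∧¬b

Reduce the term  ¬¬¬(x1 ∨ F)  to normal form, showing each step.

Answer: normal form = ¬x1  (in 4 steps)

Working:
  start: ¬¬¬(x1 ∨ F)
  step 1: ¬(x1 ∨ F)
  step 2: ¬x1 ∧ ¬F
  step 3: ¬x1 ∧ T
  step 4: ¬x1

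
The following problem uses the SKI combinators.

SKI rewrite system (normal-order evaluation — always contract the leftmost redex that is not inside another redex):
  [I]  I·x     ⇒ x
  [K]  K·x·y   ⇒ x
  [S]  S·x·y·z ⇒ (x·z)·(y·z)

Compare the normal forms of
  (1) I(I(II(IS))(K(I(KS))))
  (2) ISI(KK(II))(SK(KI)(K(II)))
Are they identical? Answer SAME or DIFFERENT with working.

Term A:
  start: I(I(II(IS))(K(I(KS))))
  →1  I(II(IS))(K(I(KS)))
  →2  II(IS)(K(I(KS)))
  →3  I(IS)(K(I(KS)))
  →4  IS(K(I(KS)))
  →5  S(K(I(KS)))
  →6  S(K(KS))

Term B:
  start: ISI(KK(II))(SK(KI)(K(II)))
  →1  SI(KK(II))(SK(KI)(K(II)))
  →2  I(SK(KI)(K(II)))(KK(II)(SK(KI)(K(II))))
  →3  SK(KI)(K(II))(KK(II)(SK(KI)(K(II))))
  →4  K(K(II))(KI(K(II)))(KK(II)(SK(KI)(K(II))))
  →5  K(II)(KK(II)(SK(KI)(K(II))))
  →6  II
  →7  I

Answer: DIFFERENT — A ⇓ S(K(KS)), B ⇓ I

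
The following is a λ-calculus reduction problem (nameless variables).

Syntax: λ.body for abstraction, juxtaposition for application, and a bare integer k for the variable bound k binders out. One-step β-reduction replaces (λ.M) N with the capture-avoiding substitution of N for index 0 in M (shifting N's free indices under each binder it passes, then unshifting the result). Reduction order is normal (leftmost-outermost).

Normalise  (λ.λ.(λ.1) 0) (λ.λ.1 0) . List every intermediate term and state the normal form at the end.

Answer: normal form = λ.0  (in 2 steps)

Reduction:
  start: (λ.λ.(λ.1) 0) (λ.λ.1 0)
  [1] λ.(λ.1) 0
  [2] λ.0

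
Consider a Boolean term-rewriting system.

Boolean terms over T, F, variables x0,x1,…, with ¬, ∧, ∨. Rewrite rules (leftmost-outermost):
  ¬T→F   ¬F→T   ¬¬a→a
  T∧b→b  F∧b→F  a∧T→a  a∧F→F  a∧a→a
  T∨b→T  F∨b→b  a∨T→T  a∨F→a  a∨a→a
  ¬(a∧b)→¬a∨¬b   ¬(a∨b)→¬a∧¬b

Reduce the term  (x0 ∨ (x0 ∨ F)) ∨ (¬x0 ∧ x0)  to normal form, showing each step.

Answer: normal form = x0 ∨ (¬x0 ∧ x0)  (in 2 steps)

Derivation:
  start: (x0 ∨ (x0 ∨ F)) ∨ (¬x0 ∧ x0)
  →1  (x0 ∨ x0) ∨ (¬x0 ∧ x0)
  →2  x0 ∨ (¬x0 ∧ x0)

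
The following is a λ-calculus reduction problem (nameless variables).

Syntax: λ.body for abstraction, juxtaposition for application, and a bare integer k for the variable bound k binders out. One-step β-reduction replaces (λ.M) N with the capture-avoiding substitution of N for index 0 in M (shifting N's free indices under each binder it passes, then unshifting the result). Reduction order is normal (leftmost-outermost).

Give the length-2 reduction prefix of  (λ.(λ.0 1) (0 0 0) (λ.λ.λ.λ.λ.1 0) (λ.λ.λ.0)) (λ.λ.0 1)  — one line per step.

  start: (λ.(λ.0 1) (0 0 0) (λ.λ.λ.λ.λ.1 0) (λ.λ.λ.0)) (λ.λ.0 1)
  →1  (λ.0 (λ.λ.0 1)) ((λ.λ.0 1) (λ.λ.0 1) (λ.λ.0 1)) (λ.λ.λ.λ.λ.1 0) (λ.λ.λ.0)
  →2  (λ.λ.0 1) (λ.λ.0 1) (λ.λ.0 1) (λ.λ.0 1) (λ.λ.λ.λ.λ.1 0) (λ.λ.λ.0)

Answer: after 2 steps: (λ.λ.0 1) (λ.λ.0 1) (λ.λ.0 1) (λ.λ.0 1) (λ.λ.λ.λ.λ.1 0) (λ.λ.λ.0)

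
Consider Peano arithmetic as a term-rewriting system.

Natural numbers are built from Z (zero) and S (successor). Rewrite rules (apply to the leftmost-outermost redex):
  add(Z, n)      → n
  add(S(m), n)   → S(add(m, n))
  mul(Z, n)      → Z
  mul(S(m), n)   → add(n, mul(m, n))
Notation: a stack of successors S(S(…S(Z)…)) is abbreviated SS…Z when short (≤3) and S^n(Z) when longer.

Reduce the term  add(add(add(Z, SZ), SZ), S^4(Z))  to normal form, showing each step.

  start: add(add(add(Z, SZ), SZ), S^4(Z))
  step 1: add(add(SZ, SZ), S^4(Z))
  step 2: add(S(add(Z, SZ)), S^4(Z))
  step 3: S(add(add(Z, SZ), S^4(Z)))
  step 4: S(add(SZ, S^4(Z)))
  step 5: S(S(add(Z, S^4(Z))))
  step 6: S^6(Z)

Answer: normal form = S^6(Z)  (in 6 steps)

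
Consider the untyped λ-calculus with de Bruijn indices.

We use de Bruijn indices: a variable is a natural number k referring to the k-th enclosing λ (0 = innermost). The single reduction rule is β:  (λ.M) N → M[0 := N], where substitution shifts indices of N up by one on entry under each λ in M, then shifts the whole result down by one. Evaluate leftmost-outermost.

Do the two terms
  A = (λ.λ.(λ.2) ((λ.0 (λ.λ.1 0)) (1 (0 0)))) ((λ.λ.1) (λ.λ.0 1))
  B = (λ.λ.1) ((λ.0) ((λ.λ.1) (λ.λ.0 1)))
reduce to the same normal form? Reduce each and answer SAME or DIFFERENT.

Answer: SAME — A ⇓ λ.λ.λ.λ.0 1, B ⇓ λ.λ.λ.λ.0 1

Working:
Term A:
  start: (λ.λ.(λ.2) ((λ.0 (λ.λ.1 0)) (1 (0 0)))) ((λ.λ.1) (λ.λ.0 1))
  step 1: λ.(λ.(λ.λ.1) (λ.λ.0 1)) ((λ.0 (λ.λ.1 0)) ((λ.λ.1) (λ.λ.0 1) (0 0)))
  step 2: λ.(λ.λ.1) (λ.λ.0 1)
  step 3: λ.λ.λ.λ.0 1

Term B:
  start: (λ.λ.1) ((λ.0) ((λ.λ.1) (λ.λ.0 1)))
  step 1: λ.(λ.0) ((λ.λ.1) (λ.λ.0 1))
  step 2: λ.(λ.λ.1) (λ.λ.0 1)
  step 3: λ.λ.λ.λ.0 1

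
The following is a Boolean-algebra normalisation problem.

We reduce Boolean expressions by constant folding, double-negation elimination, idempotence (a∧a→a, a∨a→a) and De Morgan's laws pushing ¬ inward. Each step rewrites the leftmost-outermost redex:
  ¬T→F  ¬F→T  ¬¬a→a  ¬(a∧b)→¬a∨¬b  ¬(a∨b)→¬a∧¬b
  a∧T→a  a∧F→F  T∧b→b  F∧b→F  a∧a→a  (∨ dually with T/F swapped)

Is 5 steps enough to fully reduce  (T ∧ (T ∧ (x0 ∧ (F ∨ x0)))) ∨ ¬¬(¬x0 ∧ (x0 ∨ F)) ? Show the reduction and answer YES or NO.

  start: (T ∧ (T ∧ (x0 ∧ (F ∨ x0)))) ∨ ¬¬(¬x0 ∧ (x0 ∨ F))
  [1] (T ∧ (x0 ∧ (F ∨ x0))) ∨ ¬¬(¬x0 ∧ (x0 ∨ F))
  [2] (x0 ∧ (F ∨ x0)) ∨ ¬¬(¬x0 ∧ (x0 ∨ F))
  [3] (x0 ∧ x0) ∨ ¬¬(¬x0 ∧ (x0 ∨ F))
  [4] x0 ∨ ¬¬(¬x0 ∧ (x0 ∨ F))
  [5] x0 ∨ (¬x0 ∧ (x0 ∨ F))

Answer: NO — after 5 steps the term is x0 ∨ (¬x0 ∧ (x0 ∨ F)), not yet normal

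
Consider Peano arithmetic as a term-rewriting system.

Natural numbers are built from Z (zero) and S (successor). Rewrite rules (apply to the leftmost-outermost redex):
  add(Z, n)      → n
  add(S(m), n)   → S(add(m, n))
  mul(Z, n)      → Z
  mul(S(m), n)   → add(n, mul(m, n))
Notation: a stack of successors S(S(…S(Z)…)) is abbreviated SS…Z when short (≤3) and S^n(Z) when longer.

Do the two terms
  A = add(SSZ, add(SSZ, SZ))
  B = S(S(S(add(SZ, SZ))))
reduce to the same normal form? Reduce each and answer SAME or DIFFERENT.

Term A:
  start: add(SSZ, add(SSZ, SZ))
  step 1: S(add(SZ, add(SSZ, SZ)))
  step 2: S(S(add(Z, add(SSZ, SZ))))
  step 3: S(S(add(SSZ, SZ)))
  step 4: S(S(S(add(SZ, SZ))))
  step 5: S(S(S(S(add(Z, SZ)))))
  step 6: S^5(Z)

Term B:
  start: S(S(S(add(SZ, SZ))))
  step 1: S(S(S(S(add(Z, SZ)))))
  step 2: S^5(Z)

Answer: SAME — A ⇓ S^5(Z), B ⇓ S^5(Z)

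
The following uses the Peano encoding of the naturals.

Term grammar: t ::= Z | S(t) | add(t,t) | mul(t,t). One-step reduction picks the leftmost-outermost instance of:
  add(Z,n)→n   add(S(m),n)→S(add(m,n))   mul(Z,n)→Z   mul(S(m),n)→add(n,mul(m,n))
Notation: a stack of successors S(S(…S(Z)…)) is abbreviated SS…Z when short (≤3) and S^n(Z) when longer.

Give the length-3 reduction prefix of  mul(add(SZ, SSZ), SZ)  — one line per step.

Answer: after 3 steps: S(add(Z, mul(add(Z, SSZ), SZ)))

Working:
  start: mul(add(SZ, SSZ), SZ)
  step 1: mul(S(add(Z, SSZ)), SZ)
  step 2: add(SZ, mul(add(Z, SSZ), SZ))
  step 3: S(add(Z, mul(add(Z, SSZ), SZ)))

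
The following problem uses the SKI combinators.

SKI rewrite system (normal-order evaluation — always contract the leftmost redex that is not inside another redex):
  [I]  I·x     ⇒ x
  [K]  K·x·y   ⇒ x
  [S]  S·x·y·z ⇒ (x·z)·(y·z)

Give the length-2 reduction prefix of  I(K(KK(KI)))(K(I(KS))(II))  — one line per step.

  start: I(K(KK(KI)))(K(I(KS))(II))
  →1  K(KK(KI))(K(I(KS))(II))
  →2  KK(KI)

Answer: after 2 steps: KK(KI)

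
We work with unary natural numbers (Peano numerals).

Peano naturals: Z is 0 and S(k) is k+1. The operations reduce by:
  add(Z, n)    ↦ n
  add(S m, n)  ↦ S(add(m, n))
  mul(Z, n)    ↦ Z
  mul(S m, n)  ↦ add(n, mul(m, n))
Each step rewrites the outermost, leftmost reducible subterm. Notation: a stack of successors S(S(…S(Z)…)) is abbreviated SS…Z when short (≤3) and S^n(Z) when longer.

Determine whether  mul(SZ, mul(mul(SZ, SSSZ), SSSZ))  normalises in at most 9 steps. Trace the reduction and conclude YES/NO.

Answer: NO — after 9 steps the term is S(S(add(S(add(Z, mul(add(SSZ, mul(Z, SSSZ)), SSSZ))), mul(Z, mul(mul(SZ, SSSZ), SSSZ))))), not yet normal

Reduction:
  start: mul(SZ, mul(mul(SZ, SSSZ), SSSZ))
  →1  add(mul(mul(SZ, SSSZ), SSSZ), mul(Z, mul(mul(SZ, SSSZ), SSSZ)))
  →2  add(mul(add(SSSZ, mul(Z, SSSZ)), SSSZ), mul(Z, mul(mul(SZ, SSSZ), SSSZ)))
  →3  add(mul(S(add(SSZ, mul(Z, SSSZ))), SSSZ), mul(Z, mul(mul(SZ, SSSZ), SSSZ)))
  →4  add(add(SSSZ, mul(add(SSZ, mul(Z, SSSZ)), SSSZ)), mul(Z, mul(mul(SZ, SSSZ), SSSZ)))
  →5  add(S(add(SSZ, mul(add(SSZ, mul(Z, SSSZ)), SSSZ))), mul(Z, mul(mul(SZ, SSSZ), SSSZ)))
  →6  S(add(add(SSZ, mul(add(SSZ, mul(Z, SSSZ)), SSSZ)), mul(Z, mul(mul(SZ, SSSZ), SSSZ))))
  →7  S(add(S(add(SZ, mul(add(SSZ, mul(Z, SSSZ)), SSSZ))), mul(Z, mul(mul(SZ, SSSZ), SSSZ))))
  →8  S(S(add(add(SZ, mul(add(SSZ, mul(Z, SSSZ)), SSSZ)), mul(Z, mul(mul(SZ, SSSZ), SSSZ)))))
  →9  S(S(add(S(add(Z, mul(add(SSZ, mul(Z, SSSZ)), SSSZ))), mul(Z, mul(mul(SZ, SSSZ), SSSZ)))))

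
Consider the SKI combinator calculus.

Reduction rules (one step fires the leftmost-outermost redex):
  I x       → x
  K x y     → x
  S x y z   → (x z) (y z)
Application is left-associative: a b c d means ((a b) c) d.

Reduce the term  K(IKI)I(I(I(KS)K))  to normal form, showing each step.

  start: K(IKI)I(I(I(KS)K))
  step 1: IKI(I(I(KS)K))
  step 2: KI(I(I(KS)K))
  step 3: I

Answer: normal form = I  (in 3 steps)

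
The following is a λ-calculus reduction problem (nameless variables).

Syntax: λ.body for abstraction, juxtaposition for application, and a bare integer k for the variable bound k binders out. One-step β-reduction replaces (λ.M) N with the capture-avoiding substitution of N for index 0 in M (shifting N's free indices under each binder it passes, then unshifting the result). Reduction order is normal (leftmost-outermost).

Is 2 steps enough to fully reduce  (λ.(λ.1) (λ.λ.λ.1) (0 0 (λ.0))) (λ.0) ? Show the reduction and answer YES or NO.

Answer: NO — after 2 steps the term is (λ.0) ((λ.0) (λ.0) (λ.0)), not yet normal

Derivation:
  start: (λ.(λ.1) (λ.λ.λ.1) (0 0 (λ.0))) (λ.0)
  [1] (λ.λ.0) (λ.λ.λ.1) ((λ.0) (λ.0) (λ.0))
  [2] (λ.0) ((λ.0) (λ.0) (λ.0))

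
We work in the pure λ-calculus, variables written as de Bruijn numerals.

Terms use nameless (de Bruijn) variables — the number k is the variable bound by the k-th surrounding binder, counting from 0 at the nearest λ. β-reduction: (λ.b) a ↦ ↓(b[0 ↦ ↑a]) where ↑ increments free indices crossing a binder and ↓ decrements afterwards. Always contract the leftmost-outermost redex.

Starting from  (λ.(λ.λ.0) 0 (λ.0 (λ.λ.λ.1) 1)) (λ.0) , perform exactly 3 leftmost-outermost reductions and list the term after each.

Answer: after 3 steps: λ.0 (λ.λ.λ.1) (λ.0)

Reduction:
  start: (λ.(λ.λ.0) 0 (λ.0 (λ.λ.λ.1) 1)) (λ.0)
  →1  (λ.λ.0) (λ.0) (λ.0 (λ.λ.λ.1) (λ.0))
  →2  (λ.0) (λ.0 (λ.λ.λ.1) (λ.0))
  →3  λ.0 (λ.λ.λ.1) (λ.0)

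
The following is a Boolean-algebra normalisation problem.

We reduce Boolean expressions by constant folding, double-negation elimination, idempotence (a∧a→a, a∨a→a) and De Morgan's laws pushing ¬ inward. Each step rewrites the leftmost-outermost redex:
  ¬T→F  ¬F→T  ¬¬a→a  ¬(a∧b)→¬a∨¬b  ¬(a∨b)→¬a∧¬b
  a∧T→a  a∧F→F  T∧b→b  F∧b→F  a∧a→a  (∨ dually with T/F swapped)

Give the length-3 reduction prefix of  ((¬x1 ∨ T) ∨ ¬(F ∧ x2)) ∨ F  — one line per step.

  start: ((¬x1 ∨ T) ∨ ¬(F ∧ x2)) ∨ F
  →1  (¬x1 ∨ T) ∨ ¬(F ∧ x2)
  →2  T ∨ ¬(F ∧ x2)
  →3  T

Answer: after 3 steps: T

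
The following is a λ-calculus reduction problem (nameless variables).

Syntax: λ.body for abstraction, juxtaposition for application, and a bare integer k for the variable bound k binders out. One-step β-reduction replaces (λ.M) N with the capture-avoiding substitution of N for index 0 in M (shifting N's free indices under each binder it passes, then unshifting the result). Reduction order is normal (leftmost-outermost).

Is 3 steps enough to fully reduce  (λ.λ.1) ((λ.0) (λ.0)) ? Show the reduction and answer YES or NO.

Answer: YES — reaches normal form λ.λ.0 in 2 ≤ 3 steps

Reduction:
  start: (λ.λ.1) ((λ.0) (λ.0))
  →1  λ.(λ.0) (λ.0)
  →2  λ.λ.0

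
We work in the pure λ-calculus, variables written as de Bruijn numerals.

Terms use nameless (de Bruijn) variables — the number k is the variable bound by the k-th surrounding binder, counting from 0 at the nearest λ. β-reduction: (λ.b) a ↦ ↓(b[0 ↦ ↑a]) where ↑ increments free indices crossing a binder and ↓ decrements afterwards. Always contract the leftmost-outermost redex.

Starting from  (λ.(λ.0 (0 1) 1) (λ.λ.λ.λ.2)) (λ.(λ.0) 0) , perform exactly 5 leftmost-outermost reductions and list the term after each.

Answer: after 5 steps: λ.λ.λ.0

Working:
  start: (λ.(λ.0 (0 1) 1) (λ.λ.λ.λ.2)) (λ.(λ.0) 0)
  step 1: (λ.0 (0 (λ.(λ.0) 0)) (λ.(λ.0) 0)) (λ.λ.λ.λ.2)
  step 2: (λ.λ.λ.λ.2) ((λ.λ.λ.λ.2) (λ.(λ.0) 0)) (λ.(λ.0) 0)
  step 3: (λ.λ.λ.2) (λ.(λ.0) 0)
  step 4: λ.λ.λ.(λ.0) 0
  step 5: λ.λ.λ.0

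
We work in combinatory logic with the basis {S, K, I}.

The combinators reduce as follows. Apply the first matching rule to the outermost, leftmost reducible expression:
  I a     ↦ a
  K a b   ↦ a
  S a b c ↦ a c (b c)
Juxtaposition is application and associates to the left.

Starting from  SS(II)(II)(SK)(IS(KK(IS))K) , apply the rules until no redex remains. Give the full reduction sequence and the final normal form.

Answer: normal form = SKK  (in 8 steps)

Working:
  start: SS(II)(II)(SK)(IS(KK(IS))K)
  →1  S(II)(II(II))(SK)(IS(KK(IS))K)
  →2  II(SK)(II(II)(SK))(IS(KK(IS))K)
  →3  I(SK)(II(II)(SK))(IS(KK(IS))K)
  →4  SK(II(II)(SK))(IS(KK(IS))K)
  →5  K(IS(KK(IS))K)(II(II)(SK)(IS(KK(IS))K))
  →6  IS(KK(IS))K
  →7  S(KK(IS))K
  →8  SKK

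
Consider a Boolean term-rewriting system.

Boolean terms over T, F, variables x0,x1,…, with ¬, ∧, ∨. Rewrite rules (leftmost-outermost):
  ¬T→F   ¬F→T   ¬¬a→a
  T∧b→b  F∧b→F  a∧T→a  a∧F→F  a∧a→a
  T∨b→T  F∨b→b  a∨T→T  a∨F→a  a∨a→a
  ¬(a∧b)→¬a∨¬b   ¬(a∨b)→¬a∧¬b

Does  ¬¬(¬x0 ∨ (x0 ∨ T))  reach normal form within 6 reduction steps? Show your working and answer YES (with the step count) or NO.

Answer: YES — reaches normal form T in 3 ≤ 6 steps

Derivation:
  start: ¬¬(¬x0 ∨ (x0 ∨ T))
  [1] ¬x0 ∨ (x0 ∨ T)
  [2] ¬x0 ∨ T
  [3] T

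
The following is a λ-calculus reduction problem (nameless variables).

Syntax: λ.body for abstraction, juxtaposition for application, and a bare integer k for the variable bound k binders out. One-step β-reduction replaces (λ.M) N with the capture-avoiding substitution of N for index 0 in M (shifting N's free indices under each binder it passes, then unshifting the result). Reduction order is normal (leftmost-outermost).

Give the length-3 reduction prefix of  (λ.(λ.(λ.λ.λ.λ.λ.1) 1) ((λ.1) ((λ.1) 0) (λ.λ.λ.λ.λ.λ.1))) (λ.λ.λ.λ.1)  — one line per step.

  start: (λ.(λ.(λ.λ.λ.λ.λ.1) 1) ((λ.1) ((λ.1) 0) (λ.λ.λ.λ.λ.λ.1))) (λ.λ.λ.λ.1)
  step 1: (λ.(λ.λ.λ.λ.λ.1) (λ.λ.λ.λ.1)) ((λ.λ.λ.λ.λ.1) ((λ.λ.λ.λ.λ.1) (λ.λ.λ.λ.1)) (λ.λ.λ.λ.λ.λ.1))
  step 2: (λ.λ.λ.λ.λ.1) (λ.λ.λ.λ.1)
  step 3: λ.λ.λ.λ.1

Answer: after 3 steps: λ.λ.λ.λ.1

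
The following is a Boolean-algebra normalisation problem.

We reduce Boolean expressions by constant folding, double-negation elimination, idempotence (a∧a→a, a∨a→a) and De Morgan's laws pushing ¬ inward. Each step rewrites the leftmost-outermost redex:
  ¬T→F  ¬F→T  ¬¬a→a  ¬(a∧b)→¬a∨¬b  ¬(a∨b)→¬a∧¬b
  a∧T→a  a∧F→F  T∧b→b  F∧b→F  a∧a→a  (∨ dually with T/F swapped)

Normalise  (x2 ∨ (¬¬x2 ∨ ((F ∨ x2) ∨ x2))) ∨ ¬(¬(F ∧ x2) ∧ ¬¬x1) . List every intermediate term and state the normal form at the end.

  start: (x2 ∨ (¬¬x2 ∨ ((F ∨ x2) ∨ x2))) ∨ ¬(¬(F ∧ x2) ∧ ¬¬x1)
  [1] (x2 ∨ (x2 ∨ ((F ∨ x2) ∨ x2))) ∨ ¬(¬(F ∧ x2) ∧ ¬¬x1)
  [2] (x2 ∨ (x2 ∨ (x2 ∨ x2))) ∨ ¬(¬(F ∧ x2) ∧ ¬¬x1)
  [3] (x2 ∨ (x2 ∨ x2)) ∨ ¬(¬(F ∧ x2) ∧ ¬¬x1)
  [4] (x2 ∨ x2) ∨ ¬(¬(F ∧ x2) ∧ ¬¬x1)
  [5] x2 ∨ ¬(¬(F ∧ x2) ∧ ¬¬x1)
  [6] x2 ∨ (¬¬(F ∧ x2) ∨ ¬¬¬x1)
  [7] x2 ∨ ((F ∧ x2) ∨ ¬¬¬x1)
  [8] x2 ∨ (F ∨ ¬¬¬x1)
  [9] x2 ∨ ¬¬¬x1
  [10] x2 ∨ ¬x1

Answer: normal form = x2 ∨ ¬x1  (in 10 steps)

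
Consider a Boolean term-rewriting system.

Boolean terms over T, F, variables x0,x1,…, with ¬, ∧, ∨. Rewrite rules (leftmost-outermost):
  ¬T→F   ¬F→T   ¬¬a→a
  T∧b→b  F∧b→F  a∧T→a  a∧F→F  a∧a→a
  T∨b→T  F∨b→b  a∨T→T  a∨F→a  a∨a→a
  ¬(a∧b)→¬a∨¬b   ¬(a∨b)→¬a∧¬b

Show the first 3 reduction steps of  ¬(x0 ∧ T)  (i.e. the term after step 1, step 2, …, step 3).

Answer: after 3 steps: ¬x0

Reduction:
  start: ¬(x0 ∧ T)
  →1  ¬x0 ∨ ¬T
  →2  ¬x0 ∨ F
  →3  ¬x0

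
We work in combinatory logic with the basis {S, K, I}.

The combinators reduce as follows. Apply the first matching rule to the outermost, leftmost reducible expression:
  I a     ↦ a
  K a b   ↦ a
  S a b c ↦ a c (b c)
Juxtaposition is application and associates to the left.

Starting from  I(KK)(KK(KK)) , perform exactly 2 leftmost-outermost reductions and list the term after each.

  start: I(KK)(KK(KK))
  →1  KK(KK(KK))
  →2  K

Answer: after 2 steps: K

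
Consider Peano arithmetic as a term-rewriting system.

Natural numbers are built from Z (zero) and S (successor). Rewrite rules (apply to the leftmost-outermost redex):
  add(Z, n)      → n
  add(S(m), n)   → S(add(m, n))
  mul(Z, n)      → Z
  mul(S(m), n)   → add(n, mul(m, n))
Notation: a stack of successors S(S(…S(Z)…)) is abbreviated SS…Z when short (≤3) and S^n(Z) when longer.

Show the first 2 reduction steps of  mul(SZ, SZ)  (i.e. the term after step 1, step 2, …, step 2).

  start: mul(SZ, SZ)
  [1] add(SZ, mul(Z, SZ))
  [2] S(add(Z, mul(Z, SZ)))

Answer: after 2 steps: S(add(Z, mul(Z, SZ)))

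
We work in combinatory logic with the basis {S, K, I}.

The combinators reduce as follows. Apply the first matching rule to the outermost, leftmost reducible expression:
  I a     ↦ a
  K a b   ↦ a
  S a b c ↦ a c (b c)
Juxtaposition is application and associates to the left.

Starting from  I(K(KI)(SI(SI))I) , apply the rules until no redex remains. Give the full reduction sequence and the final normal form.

  start: I(K(KI)(SI(SI))I)
  →1  K(KI)(SI(SI))I
  →2  KII
  →3  I

Answer: normal form = I  (in 3 steps)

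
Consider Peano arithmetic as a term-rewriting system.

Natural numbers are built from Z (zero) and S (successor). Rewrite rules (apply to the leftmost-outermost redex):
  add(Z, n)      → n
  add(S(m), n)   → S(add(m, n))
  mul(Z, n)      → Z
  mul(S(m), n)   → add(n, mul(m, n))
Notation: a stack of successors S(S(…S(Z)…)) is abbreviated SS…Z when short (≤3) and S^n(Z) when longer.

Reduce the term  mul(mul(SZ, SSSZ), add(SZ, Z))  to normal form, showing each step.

Answer: normal form = SSSZ  (in 22 steps)

Working:
  start: mul(mul(SZ, SSSZ), add(SZ, Z))
  step 1: mul(add(SSSZ, mul(Z, SSSZ)), add(SZ, Z))
  step 2: mul(S(add(SSZ, mul(Z, SSSZ))), add(SZ, Z))
  step 3: add(add(SZ, Z), mul(add(SSZ, mul(Z, SSSZ)), add(SZ, Z)))
  step 4: add(S(add(Z, Z)), mul(add(SSZ, mul(Z, SSSZ)), add(SZ, Z)))
  step 5: S(add(add(Z, Z), mul(add(SSZ, mul(Z, SSSZ)), add(SZ, Z))))
  step 6: S(add(Z, mul(add(SSZ, mul(Z, SSSZ)), add(SZ, Z))))
  step 7: S(mul(add(SSZ, mul(Z, SSSZ)), add(SZ, Z)))
  step 8: S(mul(S(add(SZ, mul(Z, SSSZ))), add(SZ, Z)))
  step 9: S(add(add(SZ, Z), mul(add(SZ, mul(Z, SSSZ)), add(SZ, Z))))
  step 10: S(add(S(add(Z, Z)), mul(add(SZ, mul(Z, SSSZ)), add(SZ, Z))))
  step 11: S(S(add(add(Z, Z), mul(add(SZ, mul(Z, SSSZ)), add(SZ, Z)))))
  step 12: S(S(add(Z, mul(add(SZ, mul(Z, SSSZ)), add(SZ, Z)))))
  step 13: S(S(mul(add(SZ, mul(Z, SSSZ)), add(SZ, Z))))
  step 14: S(S(mul(S(add(Z, mul(Z, SSSZ))), add(SZ, Z))))
  step 15: S(S(add(add(SZ, Z), mul(add(Z, mul(Z, SSSZ)), add(SZ, Z)))))
  step 16: S(S(add(S(add(Z, Z)), mul(add(Z, mul(Z, SSSZ)), add(SZ, Z)))))
  step 17: S(S(S(add(add(Z, Z), mul(add(Z, mul(Z, SSSZ)), add(SZ, Z))))))
  step 18: S(S(S(add(Z, mul(add(Z, mul(Z, SSSZ)), add(SZ, Z))))))
  step 19: S(S(S(mul(add(Z, mul(Z, SSSZ)), add(SZ, Z)))))
  step 20: S(S(S(mul(mul(Z, SSSZ), add(SZ, Z)))))
  step 21: S(S(S(mul(Z, add(SZ, Z)))))
  step 22: SSSZ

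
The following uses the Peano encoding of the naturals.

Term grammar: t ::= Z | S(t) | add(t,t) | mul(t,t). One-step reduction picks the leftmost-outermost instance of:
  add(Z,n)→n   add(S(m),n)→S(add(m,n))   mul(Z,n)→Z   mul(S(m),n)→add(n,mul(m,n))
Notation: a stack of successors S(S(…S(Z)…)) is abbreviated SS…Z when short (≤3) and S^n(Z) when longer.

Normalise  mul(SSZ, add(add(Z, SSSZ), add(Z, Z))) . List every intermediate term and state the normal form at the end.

Answer: normal form = S^6(Z)  (in 23 steps)

Reduction:
  start: mul(SSZ, add(add(Z, SSSZ), add(Z, Z)))
  [1] add(add(add(Z, SSSZ), add(Z, Z)), mul(SZ, add(add(Z, SSSZ), add(Z, Z))))
  [2] add(add(SSSZ, add(Z, Z)), mul(SZ, add(add(Z, SSSZ), add(Z, Z))))
  [3] add(S(add(SSZ, add(Z, Z))), mul(SZ, add(add(Z, SSSZ), add(Z, Z))))
  [4] S(add(add(SSZ, add(Z, Z)), mul(SZ, add(add(Z, SSSZ), add(Z, Z)))))
  [5] S(add(S(add(SZ, add(Z, Z))), mul(SZ, add(add(Z, SSSZ), add(Z, Z)))))
  [6] S(S(add(add(SZ, add(Z, Z)), mul(SZ, add(add(Z, SSSZ), add(Z, Z))))))
  [7] S(S(add(S(add(Z, add(Z, Z))), mul(SZ, add(add(Z, SSSZ), add(Z, Z))))))
  [8] S(S(S(add(add(Z, add(Z, Z)), mul(SZ, add(add(Z, SSSZ), add(Z, Z)))))))
  [9] S(S(S(add(add(Z, Z), mul(SZ, add(add(Z, SSSZ), add(Z, Z)))))))
  [10] S(S(S(add(Z, mul(SZ, add(add(Z, SSSZ), add(Z, Z)))))))
  [11] S(S(S(mul(SZ, add(add(Z, SSSZ), add(Z, Z))))))
  [12] S(S(S(add(add(add(Z, SSSZ), add(Z, Z)), mul(Z, add(add(Z, SSSZ), add(Z, Z)))))))
  [13] S(S(S(add(add(SSSZ, add(Z, Z)), mul(Z, add(add(Z, SSSZ), add(Z, Z)))))))
  [14] S(S(S(add(S(add(SSZ, add(Z, Z))), mul(Z, add(add(Z, SSSZ), add(Z, Z)))))))
  [15] S(S(S(S(add(add(SSZ, add(Z, Z)), mul(Z, add(add(Z, SSSZ), add(Z, Z))))))))
  [16] S(S(S(S(add(S(add(SZ, add(Z, Z))), mul(Z, add(add(Z, SSSZ), add(Z, Z))))))))
  [17] S(S(S(S(S(add(add(SZ, add(Z, Z)), mul(Z, add(add(Z, SSSZ), add(Z, Z)))))))))
  [18] S(S(S(S(S(add(S(add(Z, add(Z, Z))), mul(Z, add(add(Z, SSSZ), add(Z, Z)))))))))
  [19] S(S(S(S(S(S(add(add(Z, add(Z, Z)), mul(Z, add(add(Z, SSSZ), add(Z, Z))))))))))
  [20] S(S(S(S(S(S(add(add(Z, Z), mul(Z, add(add(Z, SSSZ), add(Z, Z))))))))))
  [21] S(S(S(S(S(S(add(Z, mul(Z, add(add(Z, SSSZ), add(Z, Z))))))))))
  [22] S(S(S(S(S(S(mul(Z, add(add(Z, SSSZ), add(Z, Z)))))))))
  [23] S^6(Z)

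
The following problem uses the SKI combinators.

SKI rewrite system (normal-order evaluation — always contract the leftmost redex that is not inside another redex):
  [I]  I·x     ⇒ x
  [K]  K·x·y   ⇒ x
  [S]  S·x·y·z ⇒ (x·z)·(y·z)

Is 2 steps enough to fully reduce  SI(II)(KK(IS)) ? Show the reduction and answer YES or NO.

  start: SI(II)(KK(IS))
  step 1: I(KK(IS))(II(KK(IS)))
  step 2: KK(IS)(II(KK(IS)))

Answer: NO — after 2 steps the term is KK(IS)(II(KK(IS))), not yet normal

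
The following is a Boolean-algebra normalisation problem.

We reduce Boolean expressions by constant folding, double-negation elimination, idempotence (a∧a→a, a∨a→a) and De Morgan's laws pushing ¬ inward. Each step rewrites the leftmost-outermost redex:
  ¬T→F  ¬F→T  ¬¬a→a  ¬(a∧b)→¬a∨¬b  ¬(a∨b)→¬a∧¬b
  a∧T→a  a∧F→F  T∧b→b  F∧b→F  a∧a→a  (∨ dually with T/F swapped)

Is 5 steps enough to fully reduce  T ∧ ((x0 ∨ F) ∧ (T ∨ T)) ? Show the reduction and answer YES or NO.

Answer: YES — reaches normal form x0 in 4 ≤ 5 steps

Reduction:
  start: T ∧ ((x0 ∨ F) ∧ (T ∨ T))
  step 1: (x0 ∨ F) ∧ (T ∨ T)
  step 2: x0 ∧ (T ∨ T)
  step 3: x0 ∧ T
  step 4: x0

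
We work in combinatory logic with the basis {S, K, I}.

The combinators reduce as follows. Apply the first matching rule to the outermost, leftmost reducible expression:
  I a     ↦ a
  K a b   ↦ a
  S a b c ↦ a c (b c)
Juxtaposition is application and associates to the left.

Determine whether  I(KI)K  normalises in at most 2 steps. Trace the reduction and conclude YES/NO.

Answer: YES — reaches normal form I in 2 ≤ 2 steps

Reduction:
  start: I(KI)K
  →1  KIK
  →2  I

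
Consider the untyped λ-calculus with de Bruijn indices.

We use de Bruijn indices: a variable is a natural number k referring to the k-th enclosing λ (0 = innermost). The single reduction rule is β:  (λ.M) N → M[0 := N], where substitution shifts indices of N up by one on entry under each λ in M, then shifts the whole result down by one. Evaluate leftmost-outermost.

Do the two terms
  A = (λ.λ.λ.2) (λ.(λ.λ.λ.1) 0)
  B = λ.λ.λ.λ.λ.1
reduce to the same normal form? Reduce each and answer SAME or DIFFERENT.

Answer: SAME — A ⇓ λ.λ.λ.λ.λ.1, B ⇓ λ.λ.λ.λ.λ.1

Reduction:
Term A:
  start: (λ.λ.λ.2) (λ.(λ.λ.λ.1) 0)
  →1  λ.λ.λ.(λ.λ.λ.1) 0
  →2  λ.λ.λ.λ.λ.1

Term B:
  start: λ.λ.λ.λ.λ.1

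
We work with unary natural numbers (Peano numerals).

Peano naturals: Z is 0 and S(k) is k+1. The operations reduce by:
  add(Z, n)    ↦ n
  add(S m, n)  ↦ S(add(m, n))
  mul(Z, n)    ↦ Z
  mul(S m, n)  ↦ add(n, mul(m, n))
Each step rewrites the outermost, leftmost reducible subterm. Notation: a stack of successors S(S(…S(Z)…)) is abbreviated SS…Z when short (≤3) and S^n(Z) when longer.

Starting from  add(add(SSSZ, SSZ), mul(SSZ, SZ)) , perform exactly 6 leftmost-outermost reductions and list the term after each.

  start: add(add(SSSZ, SSZ), mul(SSZ, SZ))
  step 1: add(S(add(SSZ, SSZ)), mul(SSZ, SZ))
  step 2: S(add(add(SSZ, SSZ), mul(SSZ, SZ)))
  step 3: S(add(S(add(SZ, SSZ)), mul(SSZ, SZ)))
  step 4: S(S(add(add(SZ, SSZ), mul(SSZ, SZ))))
  step 5: S(S(add(S(add(Z, SSZ)), mul(SSZ, SZ))))
  step 6: S(S(S(add(add(Z, SSZ), mul(SSZ, SZ)))))

Answer: after 6 steps: S(S(S(add(add(Z, SSZ), mul(SSZ, SZ)))))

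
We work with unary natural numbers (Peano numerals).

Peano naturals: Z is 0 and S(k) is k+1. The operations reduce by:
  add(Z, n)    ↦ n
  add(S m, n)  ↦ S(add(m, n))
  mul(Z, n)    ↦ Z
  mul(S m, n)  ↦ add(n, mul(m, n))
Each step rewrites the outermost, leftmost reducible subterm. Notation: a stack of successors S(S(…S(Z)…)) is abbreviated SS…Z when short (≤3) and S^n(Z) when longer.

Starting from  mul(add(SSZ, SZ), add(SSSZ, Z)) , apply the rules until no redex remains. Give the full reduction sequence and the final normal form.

  start: mul(add(SSZ, SZ), add(SSSZ, Z))
  step 1: mul(S(add(SZ, SZ)), add(SSSZ, Z))
  step 2: add(add(SSSZ, Z), mul(add(SZ, SZ), add(SSSZ, Z)))
  step 3: add(S(add(SSZ, Z)), mul(add(SZ, SZ), add(SSSZ, Z)))
  step 4: S(add(add(SSZ, Z), mul(add(SZ, SZ), add(SSSZ, Z))))
  step 5: S(add(S(add(SZ, Z)), mul(add(SZ, SZ), add(SSSZ, Z))))
  step 6: S(S(add(add(SZ, Z), mul(add(SZ, SZ), add(SSSZ, Z)))))
  step 7: S(S(add(S(add(Z, Z)), mul(add(SZ, SZ), add(SSSZ, Z)))))
  step 8: S(S(S(add(add(Z, Z), mul(add(SZ, SZ), add(SSSZ, Z))))))
  step 9: S(S(S(add(Z, mul(add(SZ, SZ), add(SSSZ, Z))))))
  step 10: S(S(S(mul(add(SZ, SZ), add(SSSZ, Z)))))
  step 11: S(S(S(mul(S(add(Z, SZ)), add(SSSZ, Z)))))
  step 12: S(S(S(add(add(SSSZ, Z), mul(add(Z, SZ), add(SSSZ, Z))))))
  step 13: S(S(S(add(S(add(SSZ, Z)), mul(add(Z, SZ), add(SSSZ, Z))))))
  step 14: S(S(S(S(add(add(SSZ, Z), mul(add(Z, SZ), add(SSSZ, Z)))))))
  step 15: S(S(S(S(add(S(add(SZ, Z)), mul(add(Z, SZ), add(SSSZ, Z)))))))
  step 16: S(S(S(S(S(add(add(SZ, Z), mul(add(Z, SZ), add(SSSZ, Z))))))))
  step 17: S(S(S(S(S(add(S(add(Z, Z)), mul(add(Z, SZ), add(SSSZ, Z))))))))
  step 18: S(S(S(S(S(S(add(add(Z, Z), mul(add(Z, SZ), add(SSSZ, Z)))))))))
  step 19: S(S(S(S(S(S(add(Z, mul(add(Z, SZ), add(SSSZ, Z)))))))))
  step 20: S(S(S(S(S(S(mul(add(Z, SZ), add(SSSZ, Z))))))))
  step 21: S(S(S(S(S(S(mul(SZ, add(SSSZ, Z))))))))
  step 22: S(S(S(S(S(S(add(add(SSSZ, Z), mul(Z, add(SSSZ, Z)))))))))
  step 23: S(S(S(S(S(S(add(S(add(SSZ, Z)), mul(Z, add(SSSZ, Z)))))))))
  step 24: S(S(S(S(S(S(S(add(add(SSZ, Z), mul(Z, add(SSSZ, Z))))))))))
  step 25: S(S(S(S(S(S(S(add(S(add(SZ, Z)), mul(Z, add(SSSZ, Z))))))))))
  step 26: S(S(S(S(S(S(S(S(add(add(SZ, Z), mul(Z, add(SSSZ, Z)))))))))))
  step 27: S(S(S(S(S(S(S(S(add(S(add(Z, Z)), mul(Z, add(SSSZ, Z)))))))))))
  step 28: S(S(S(S(S(S(S(S(S(add(add(Z, Z), mul(Z, add(SSSZ, Z))))))))))))
  step 29: S(S(S(S(S(S(S(S(S(add(Z, mul(Z, add(SSSZ, Z))))))))))))
  step 30: S(S(S(S(S(S(S(S(S(mul(Z, add(SSSZ, Z)))))))))))
  step 31: S^9(Z)

Answer: normal form = S^9(Z)  (in 31 steps)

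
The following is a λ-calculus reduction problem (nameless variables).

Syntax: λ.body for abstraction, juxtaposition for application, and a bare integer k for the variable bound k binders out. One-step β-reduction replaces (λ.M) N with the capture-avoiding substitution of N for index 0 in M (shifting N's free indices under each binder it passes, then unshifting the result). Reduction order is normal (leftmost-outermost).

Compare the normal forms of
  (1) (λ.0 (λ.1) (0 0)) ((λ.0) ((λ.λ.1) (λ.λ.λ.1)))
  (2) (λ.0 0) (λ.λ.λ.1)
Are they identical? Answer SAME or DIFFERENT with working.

Term A:
  start: (λ.0 (λ.1) (0 0)) ((λ.0) ((λ.λ.1) (λ.λ.λ.1)))
  →1  (λ.0) ((λ.λ.1) (λ.λ.λ.1)) (λ.(λ.0) ((λ.λ.1) (λ.λ.λ.1))) ((λ.0) ((λ.λ.1) (λ.λ.λ.1)) ((λ.0) ((λ.λ.1) (λ.λ.λ.1))))
  →2  (λ.λ.1) (λ.λ.λ.1) (λ.(λ.0) ((λ.λ.1) (λ.λ.λ.1))) ((λ.0) ((λ.λ.1) (λ.λ.λ.1)) ((λ.0) ((λ.λ.1) (λ.λ.λ.1))))
  →3  (λ.λ.λ.λ.1) (λ.(λ.0) ((λ.λ.1) (λ.λ.λ.1))) ((λ.0) ((λ.λ.1) (λ.λ.λ.1)) ((λ.0) ((λ.λ.1) (λ.λ.λ.1))))
  →4  (λ.λ.λ.1) ((λ.0) ((λ.λ.1) (λ.λ.λ.1)) ((λ.0) ((λ.λ.1) (λ.λ.λ.1))))
  →5  λ.λ.1

Term B:
  start: (λ.0 0) (λ.λ.λ.1)
  →1  (λ.λ.λ.1) (λ.λ.λ.1)
  →2  λ.λ.1

Answer: SAME — A ⇓ λ.λ.1, B ⇓ λ.λ.1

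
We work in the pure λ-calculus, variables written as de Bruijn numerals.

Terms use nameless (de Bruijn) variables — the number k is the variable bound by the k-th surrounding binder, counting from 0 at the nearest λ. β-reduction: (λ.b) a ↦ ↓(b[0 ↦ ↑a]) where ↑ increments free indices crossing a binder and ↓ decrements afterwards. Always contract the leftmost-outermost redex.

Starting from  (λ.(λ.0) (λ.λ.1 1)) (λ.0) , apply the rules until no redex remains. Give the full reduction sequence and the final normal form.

Answer: normal form = λ.λ.1 1  (in 2 steps)

Working:
  start: (λ.(λ.0) (λ.λ.1 1)) (λ.0)
  step 1: (λ.0) (λ.λ.1 1)
  step 2: λ.λ.1 1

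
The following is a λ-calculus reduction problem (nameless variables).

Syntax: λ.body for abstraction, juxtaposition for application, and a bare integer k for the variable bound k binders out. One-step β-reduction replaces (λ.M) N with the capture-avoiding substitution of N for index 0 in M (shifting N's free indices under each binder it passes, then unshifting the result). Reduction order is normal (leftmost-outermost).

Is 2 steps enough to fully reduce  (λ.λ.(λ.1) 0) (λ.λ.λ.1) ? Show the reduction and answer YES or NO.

  start: (λ.λ.(λ.1) 0) (λ.λ.λ.1)
  →1  λ.(λ.1) 0
  →2  λ.0

Answer: YES — reaches normal form λ.0 in 2 ≤ 2 steps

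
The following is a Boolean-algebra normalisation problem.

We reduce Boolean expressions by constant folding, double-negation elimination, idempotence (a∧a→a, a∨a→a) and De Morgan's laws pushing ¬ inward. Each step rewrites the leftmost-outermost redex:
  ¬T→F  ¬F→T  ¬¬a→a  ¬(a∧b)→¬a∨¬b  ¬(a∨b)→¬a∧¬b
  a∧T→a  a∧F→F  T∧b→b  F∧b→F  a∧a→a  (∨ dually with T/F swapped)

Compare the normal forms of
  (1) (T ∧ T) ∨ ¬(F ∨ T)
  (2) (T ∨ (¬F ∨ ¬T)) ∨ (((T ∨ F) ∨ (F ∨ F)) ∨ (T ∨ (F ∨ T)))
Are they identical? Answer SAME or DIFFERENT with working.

Answer: SAME — A ⇓ T, B ⇓ T

Reduction:
Term A:
  start: (T ∧ T) ∨ ¬(F ∨ T)
  step 1: T ∨ ¬(F ∨ T)
  step 2: T

Term B:
  start: (T ∨ (¬F ∨ ¬T)) ∨ (((T ∨ F) ∨ (F ∨ F)) ∨ (T ∨ (F ∨ T)))
  step 1: T ∨ (((T ∨ F) ∨ (F ∨ F)) ∨ (T ∨ (F ∨ T)))
  step 2: T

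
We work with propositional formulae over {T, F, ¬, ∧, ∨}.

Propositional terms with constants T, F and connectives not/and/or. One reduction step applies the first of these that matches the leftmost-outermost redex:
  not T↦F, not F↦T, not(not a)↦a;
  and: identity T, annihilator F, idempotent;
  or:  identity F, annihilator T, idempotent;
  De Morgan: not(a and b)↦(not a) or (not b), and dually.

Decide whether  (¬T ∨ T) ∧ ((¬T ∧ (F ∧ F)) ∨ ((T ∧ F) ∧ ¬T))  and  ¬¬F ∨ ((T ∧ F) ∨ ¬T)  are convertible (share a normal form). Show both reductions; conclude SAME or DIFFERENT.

Answer: SAME — A ⇓ F, B ⇓ F

Reduction:
Term A:
  start: (¬T ∨ T) ∧ ((¬T ∧ (F ∧ F)) ∨ ((T ∧ F) ∧ ¬T))
  →1  T ∧ ((¬T ∧ (F ∧ F)) ∨ ((T ∧ F) ∧ ¬T))
  →2  (¬T ∧ (F ∧ F)) ∨ ((T ∧ F) ∧ ¬T)
  →3  (F ∧ (F ∧ F)) ∨ ((T ∧ F) ∧ ¬T)
  →4  F ∨ ((T ∧ F) ∧ ¬T)
  →5  (T ∧ F) ∧ ¬T
  →6  F ∧ ¬T
  →7  F

Term B:
  start: ¬¬F ∨ ((T ∧ F) ∨ ¬T)
  →1  F ∨ ((T ∧ F) ∨ ¬T)
  →2  (T ∧ F) ∨ ¬T
  →3  F ∨ ¬T
  →4  ¬T
  →5  F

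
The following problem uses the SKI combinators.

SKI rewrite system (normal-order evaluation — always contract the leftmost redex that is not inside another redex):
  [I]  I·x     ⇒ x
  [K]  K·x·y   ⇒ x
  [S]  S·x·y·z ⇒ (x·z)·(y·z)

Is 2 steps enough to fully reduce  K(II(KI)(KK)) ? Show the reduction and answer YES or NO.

Answer: NO — after 2 steps the term is K(KI(KK)), not yet normal

Working:
  start: K(II(KI)(KK))
  [1] K(I(KI)(KK))
  [2] K(KI(KK))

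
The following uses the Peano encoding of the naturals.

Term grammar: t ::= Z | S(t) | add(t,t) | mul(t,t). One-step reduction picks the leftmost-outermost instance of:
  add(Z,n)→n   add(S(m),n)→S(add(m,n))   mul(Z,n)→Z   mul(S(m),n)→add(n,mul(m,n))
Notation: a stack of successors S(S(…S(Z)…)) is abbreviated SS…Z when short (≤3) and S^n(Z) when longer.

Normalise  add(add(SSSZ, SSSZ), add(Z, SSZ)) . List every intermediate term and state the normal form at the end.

Answer: normal form = S^8(Z)  (in 12 steps)

Derivation:
  start: add(add(SSSZ, SSSZ), add(Z, SSZ))
  [1] add(S(add(SSZ, SSSZ)), add(Z, SSZ))
  [2] S(add(add(SSZ, SSSZ), add(Z, SSZ)))
  [3] S(add(S(add(SZ, SSSZ)), add(Z, SSZ)))
  [4] S(S(add(add(SZ, SSSZ), add(Z, SSZ))))
  [5] S(S(add(S(add(Z, SSSZ)), add(Z, SSZ))))
  [6] S(S(S(add(add(Z, SSSZ), add(Z, SSZ)))))
  [7] S(S(S(add(SSSZ, add(Z, SSZ)))))
  [8] S(S(S(S(add(SSZ, add(Z, SSZ))))))
  [9] S(S(S(S(S(add(SZ, add(Z, SSZ)))))))
  [10] S(S(S(S(S(S(add(Z, add(Z, SSZ))))))))
  [11] S(S(S(S(S(S(add(Z, SSZ)))))))
  [12] S^8(Z)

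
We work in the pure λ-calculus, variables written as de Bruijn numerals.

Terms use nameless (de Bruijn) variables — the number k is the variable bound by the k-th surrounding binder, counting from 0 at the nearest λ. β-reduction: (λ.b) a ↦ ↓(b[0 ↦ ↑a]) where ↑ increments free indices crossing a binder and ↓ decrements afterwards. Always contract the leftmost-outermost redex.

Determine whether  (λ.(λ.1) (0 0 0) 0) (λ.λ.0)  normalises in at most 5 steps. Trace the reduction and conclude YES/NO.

  start: (λ.(λ.1) (0 0 0) 0) (λ.λ.0)
  →1  (λ.λ.λ.0) ((λ.λ.0) (λ.λ.0) (λ.λ.0)) (λ.λ.0)
  →2  (λ.λ.0) (λ.λ.0)
  →3  λ.0

Answer: YES — reaches normal form λ.0 in 3 ≤ 5 steps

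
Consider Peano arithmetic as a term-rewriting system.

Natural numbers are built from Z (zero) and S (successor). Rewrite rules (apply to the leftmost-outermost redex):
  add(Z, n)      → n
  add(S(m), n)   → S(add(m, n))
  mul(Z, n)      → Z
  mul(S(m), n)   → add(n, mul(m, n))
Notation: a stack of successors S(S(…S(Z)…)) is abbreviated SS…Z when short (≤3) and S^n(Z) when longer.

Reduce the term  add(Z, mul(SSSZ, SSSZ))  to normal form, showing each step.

  start: add(Z, mul(SSSZ, SSSZ))
  [1] mul(SSSZ, SSSZ)
  [2] add(SSSZ, mul(SSZ, SSSZ))
  [3] S(add(SSZ, mul(SSZ, SSSZ)))
  [4] S(S(add(SZ, mul(SSZ, SSSZ))))
  [5] S(S(S(add(Z, mul(SSZ, SSSZ)))))
  [6] S(S(S(mul(SSZ, SSSZ))))
  [7] S(S(S(add(SSSZ, mul(SZ, SSSZ)))))
  [8] S(S(S(S(add(SSZ, mul(SZ, SSSZ))))))
  [9] S(S(S(S(S(add(SZ, mul(SZ, SSSZ)))))))
  [10] S(S(S(S(S(S(add(Z, mul(SZ, SSSZ))))))))
  [11] S(S(S(S(S(S(mul(SZ, SSSZ)))))))
  [12] S(S(S(S(S(S(add(SSSZ, mul(Z, SSSZ))))))))
  [13] S(S(S(S(S(S(S(add(SSZ, mul(Z, SSSZ)))))))))
  [14] S(S(S(S(S(S(S(S(add(SZ, mul(Z, SSSZ))))))))))
  [15] S(S(S(S(S(S(S(S(S(add(Z, mul(Z, SSSZ)))))))))))
  [16] S(S(S(S(S(S(S(S(S(mul(Z, SSSZ))))))))))
  [17] S^9(Z)

Answer: normal form = S^9(Z)  (in 17 steps)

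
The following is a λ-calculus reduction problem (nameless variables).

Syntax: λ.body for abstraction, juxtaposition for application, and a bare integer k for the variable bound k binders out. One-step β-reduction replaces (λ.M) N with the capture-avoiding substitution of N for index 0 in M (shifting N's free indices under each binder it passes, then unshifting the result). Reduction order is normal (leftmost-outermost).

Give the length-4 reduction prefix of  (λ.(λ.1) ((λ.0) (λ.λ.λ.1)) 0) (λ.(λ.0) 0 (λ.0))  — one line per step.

Answer: after 4 steps: (λ.(λ.0) 0 (λ.0)) (λ.0)

Derivation:
  start: (λ.(λ.1) ((λ.0) (λ.λ.λ.1)) 0) (λ.(λ.0) 0 (λ.0))
  [1] (λ.λ.(λ.0) 0 (λ.0)) ((λ.0) (λ.λ.λ.1)) (λ.(λ.0) 0 (λ.0))
  [2] (λ.(λ.0) 0 (λ.0)) (λ.(λ.0) 0 (λ.0))
  [3] (λ.0) (λ.(λ.0) 0 (λ.0)) (λ.0)
  [4] (λ.(λ.0) 0 (λ.0)) (λ.0)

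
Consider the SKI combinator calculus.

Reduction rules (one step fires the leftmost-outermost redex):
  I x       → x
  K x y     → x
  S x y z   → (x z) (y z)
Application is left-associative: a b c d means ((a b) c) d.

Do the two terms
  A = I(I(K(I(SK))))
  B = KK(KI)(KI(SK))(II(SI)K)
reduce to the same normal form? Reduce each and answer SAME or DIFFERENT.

Answer: DIFFERENT — A ⇓ K(SK), B ⇓ I

Working:
Term A:
  start: I(I(K(I(SK))))
  step 1: I(K(I(SK)))
  step 2: K(I(SK))
  step 3: K(SK)

Term B:
  start: KK(KI)(KI(SK))(II(SI)K)
  step 1: K(KI(SK))(II(SI)K)
  step 2: KI(SK)
  step 3: I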